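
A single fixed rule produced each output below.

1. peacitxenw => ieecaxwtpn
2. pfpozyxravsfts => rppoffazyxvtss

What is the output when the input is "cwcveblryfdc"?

edcccbywvrlf

Looking at the pairs, the operation is to sort the characters into reverse alphabetical order, then swap the front and back halves of the string.
Working it through for "cwcveblryfdc": intermediate "ywvrlfedcccb", final "edcccbywvrlf".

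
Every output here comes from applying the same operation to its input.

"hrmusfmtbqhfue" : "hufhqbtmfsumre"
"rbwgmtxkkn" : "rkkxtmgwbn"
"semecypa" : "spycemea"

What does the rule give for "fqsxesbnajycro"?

Looking at the pairs, the operation is to swap the first and last characters, then reverse the string.
On "fqsxesbnajycro": the first step gives "oqsxesbnajycrf", and the second then gives "frcyjanbsexsqo".

frcyjanbsexsqo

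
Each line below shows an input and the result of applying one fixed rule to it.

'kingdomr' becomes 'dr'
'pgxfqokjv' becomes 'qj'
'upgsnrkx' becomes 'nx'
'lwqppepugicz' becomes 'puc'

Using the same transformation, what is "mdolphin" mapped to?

pn

The transformation: keep one character in every 3, starting at position 2 (positions 2nd, 5th, 8th, ...), then delete the first character.
Applying both steps to "mdolphin": "dpn", then "pn".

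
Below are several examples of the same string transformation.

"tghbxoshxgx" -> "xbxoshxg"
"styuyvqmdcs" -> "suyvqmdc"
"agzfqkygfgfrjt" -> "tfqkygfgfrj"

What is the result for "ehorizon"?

nrizo

In each case the input is transformed by: delete the first 3 characters, then move the last character to the front.
For "ehorizon" the result is "nrizo".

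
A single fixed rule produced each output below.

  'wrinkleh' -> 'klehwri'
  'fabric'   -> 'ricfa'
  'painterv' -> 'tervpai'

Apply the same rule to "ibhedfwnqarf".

wnqarfibhed

Looking at the pairs, the operation is to swap the front and back halves of the string, then delete the last character.
"ibhedfwnqarf" → "wnqarfibhed".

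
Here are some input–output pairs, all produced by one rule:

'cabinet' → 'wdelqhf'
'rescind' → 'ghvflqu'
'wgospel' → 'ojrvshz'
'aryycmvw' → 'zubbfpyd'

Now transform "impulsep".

The transformation: swap the first and last characters, then shift every letter 3 places forward in the alphabet (wrapping around).
For "impulsep", step one produces "pmpulsei"; step two turns that into "spsxovhl".
(Check on "cabinet": → "tabinec" → "wdelqhf" ✓)

spsxovhl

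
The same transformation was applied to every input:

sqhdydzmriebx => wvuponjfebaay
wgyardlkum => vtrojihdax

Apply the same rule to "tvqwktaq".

Looking at the pairs, the operation is to sort the characters into reverse alphabetical order, then shift every letter 3 places backward in the alphabet (wrapping around).
Working it through for "tvqwktaq": intermediate "wvttqqka", final "tsqqnnhx".

tsqqnnhx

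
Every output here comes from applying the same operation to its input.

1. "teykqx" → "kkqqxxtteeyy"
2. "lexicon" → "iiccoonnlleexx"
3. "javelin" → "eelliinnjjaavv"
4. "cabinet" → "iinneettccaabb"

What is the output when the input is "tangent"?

ggeennttttaann

Each output is the input with this applied: move the first 3 characters to the end (rotate left by 3), then double every character.
Working it through for "tangent": intermediate "genttan", final "ggeennttttaann".
(Check on "cabinet": → "inetcab" → "iinneettccaabb" ✓)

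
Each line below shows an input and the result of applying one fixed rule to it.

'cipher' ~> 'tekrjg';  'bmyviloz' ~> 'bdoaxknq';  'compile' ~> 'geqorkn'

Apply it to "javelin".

In each case the input is transformed by: shift every letter 2 places forward in the alphabet (wrapping around), then move the last character to the front.
Starting from "javelin": after the first operation, "lcxgnkp"; after the second, "plcxgnk".

plcxgnk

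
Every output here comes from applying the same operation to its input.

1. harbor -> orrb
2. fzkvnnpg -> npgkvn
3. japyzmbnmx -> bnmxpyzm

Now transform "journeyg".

eygurn

Each output is the input with this applied: delete the first 2 characters, then swap the front and back halves of the string.
On "journeyg": the first step gives "urneyg", and the second then gives "eygurn".
(Check on "fzkvnnpg": → "kvnnpg" → "npgkvn" ✓)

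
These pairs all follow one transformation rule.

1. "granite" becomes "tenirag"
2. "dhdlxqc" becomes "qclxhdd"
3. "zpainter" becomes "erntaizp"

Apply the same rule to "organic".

icanrgo

The transformation: reverse the string, then swap each adjacent pair of characters (1↔2, 3↔4, ...).
So "organic" becomes "icanrgo".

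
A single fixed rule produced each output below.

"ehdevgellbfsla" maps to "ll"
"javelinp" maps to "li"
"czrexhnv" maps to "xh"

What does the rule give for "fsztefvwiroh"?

The pattern: swap the front and back halves of the string, then keep only the first 2 characters.
"fsztefvwiroh" → "vwirohfsztef" → "vw".

vw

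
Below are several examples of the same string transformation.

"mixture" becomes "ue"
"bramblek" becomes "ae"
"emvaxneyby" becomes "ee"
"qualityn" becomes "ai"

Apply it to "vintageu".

The pattern: keep every other character starting from the first (positions 1st, 3rd, 5th, ...), then keep only the vowels.
Applying that to "vintageu" gives "ae".

ae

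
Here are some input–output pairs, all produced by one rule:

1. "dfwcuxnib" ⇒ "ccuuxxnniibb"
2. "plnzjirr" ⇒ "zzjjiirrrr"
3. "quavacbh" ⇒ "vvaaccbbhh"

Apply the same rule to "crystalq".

ssttaallqq

Rule — delete the first 3 characters, then double every character.
Working it through for "crystalq": intermediate "stalq", final "ssttaallqq".
(Check on "plnzjirr": → "zjirr" → "zzjjiirrrr" ✓)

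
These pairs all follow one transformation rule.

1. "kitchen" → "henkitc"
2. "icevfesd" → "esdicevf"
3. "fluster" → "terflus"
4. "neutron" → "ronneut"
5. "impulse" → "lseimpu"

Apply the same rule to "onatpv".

What's happening: move the last 3 characters to the front (rotate right by 3).
Applying that to "onatpv" gives "tpvona".

tpvona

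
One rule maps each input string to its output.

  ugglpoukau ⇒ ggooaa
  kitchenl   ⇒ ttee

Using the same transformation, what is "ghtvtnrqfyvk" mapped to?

ttnnffkk

Rule — keep one character in every 3, starting at position 3 (positions 3rd, 6th, 9th, ...), then double every character.
On "ghtvtnrqfyvk" that produces "ttnnffkk".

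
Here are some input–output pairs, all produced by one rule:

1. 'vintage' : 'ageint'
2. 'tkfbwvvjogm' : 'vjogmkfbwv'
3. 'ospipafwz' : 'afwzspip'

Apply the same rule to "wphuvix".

vixphu

What's happening: delete the first character, then swap the front and back halves of the string.
Working it through for "wphuvix": intermediate "phuvix", final "vixphu".
(Check on "vintage": → "intage" → "ageint" ✓)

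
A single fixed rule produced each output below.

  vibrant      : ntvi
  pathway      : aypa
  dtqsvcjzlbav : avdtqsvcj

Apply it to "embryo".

yoe

The pattern: move the last 2 characters to the front (rotate right by 2), then delete the last 3 characters.
For "embryo", step one produces "yoembr"; step two turns that into "yoe".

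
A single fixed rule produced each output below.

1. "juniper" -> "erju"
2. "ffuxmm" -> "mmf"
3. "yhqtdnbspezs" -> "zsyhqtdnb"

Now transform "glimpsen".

The pattern: move the last 2 characters to the front (rotate right by 2), then delete the last 3 characters.
"glimpsen" → "englimps" → "engli".

engli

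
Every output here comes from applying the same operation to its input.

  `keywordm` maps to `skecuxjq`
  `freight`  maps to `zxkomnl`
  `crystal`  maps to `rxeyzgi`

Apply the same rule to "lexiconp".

vkdoiutr

The transformation: shift every letter 6 places forward in the alphabet (wrapping around), then swap the first and last characters.
For "lexiconp" the result is "vkdoiutr".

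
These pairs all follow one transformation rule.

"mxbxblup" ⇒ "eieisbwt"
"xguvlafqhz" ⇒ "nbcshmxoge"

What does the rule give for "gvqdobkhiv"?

The pattern: shift every letter 7 places forward in the alphabet (wrapping around), then move the first character to the end.
Applying that to "gvqdobkhiv" gives "cxkviropcn".

cxkviropcn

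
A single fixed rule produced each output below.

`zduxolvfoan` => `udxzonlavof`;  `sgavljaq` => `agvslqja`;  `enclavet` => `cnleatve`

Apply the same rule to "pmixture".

In each case the input is transformed by: move the first 2 characters to the end (rotate left by 2), then take characters alternately from the front and the back (1st, last, 2nd, 2nd-last, ...).
On "pmixture": the first step gives "ixturepm", and the second then gives "imxpteur".

imxpteur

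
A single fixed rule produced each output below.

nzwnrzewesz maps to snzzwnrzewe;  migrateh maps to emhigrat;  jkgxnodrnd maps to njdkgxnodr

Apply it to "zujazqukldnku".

kzuujazqukldn

The pattern: swap the first and last characters, then move the last 2 characters to the front (rotate right by 2).
Doing the same to "zujazqukldnku": "kzuujazqukldn".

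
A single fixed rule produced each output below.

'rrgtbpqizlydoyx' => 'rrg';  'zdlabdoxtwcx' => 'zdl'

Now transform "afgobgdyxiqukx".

afg

Looking at the pairs, the operation is to keep only the first 3 characters.
On "afgobgdyxiqukx" that produces "afg".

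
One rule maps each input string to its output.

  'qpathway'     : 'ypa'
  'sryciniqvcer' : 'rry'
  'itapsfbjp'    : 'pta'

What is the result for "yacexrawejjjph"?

The transformation: swap the first and last characters, then keep only the first 3 characters.
On "yacexrawejjjph": the first step gives "hacexrawejjjpy", and the second then gives "hac".

hac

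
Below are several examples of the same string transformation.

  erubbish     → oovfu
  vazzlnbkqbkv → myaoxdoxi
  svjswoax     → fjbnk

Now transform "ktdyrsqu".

lefdh

Each output is the input with this applied: shift every letter 13 places forward in the alphabet (wrapping around) — i.e. ROT13, then delete the first 3 characters.
"ktdyrsqu" → "xgqlefdh" → "lefdh".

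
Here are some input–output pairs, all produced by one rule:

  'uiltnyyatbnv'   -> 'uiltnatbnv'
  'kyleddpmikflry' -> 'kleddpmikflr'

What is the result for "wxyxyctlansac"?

wxxctlansac

What's happening: remove every "y".
On "wxyxyctlansac" that produces "wxxctlansac".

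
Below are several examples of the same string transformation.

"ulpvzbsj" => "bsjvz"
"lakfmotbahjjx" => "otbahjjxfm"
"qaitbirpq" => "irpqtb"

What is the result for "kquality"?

Looking at the pairs, the operation is to delete the first 3 characters, then move the first 2 characters to the end (rotate left by 2).
On "kquality": the first step gives "ality", and the second then gives "ityal".

ityal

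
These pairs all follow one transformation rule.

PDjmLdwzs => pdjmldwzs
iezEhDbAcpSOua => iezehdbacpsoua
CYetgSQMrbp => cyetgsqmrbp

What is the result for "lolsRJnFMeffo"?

Looking at the pairs, the operation is to convert every letter to lowercase.
Doing the same to "lolsRJnFMeffo": "lolsrjnfmeffo".

lolsrjnfmeffo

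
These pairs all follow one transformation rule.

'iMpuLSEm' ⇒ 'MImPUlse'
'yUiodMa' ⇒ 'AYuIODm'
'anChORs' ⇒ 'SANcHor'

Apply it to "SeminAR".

The rule is to move the last character to the front, then flip the case of every letter.
"SeminAR" → "rsEMINa".
(Check on "yUiodMa": → "ayUiodM" → "AYuIODm" ✓)

rsEMINa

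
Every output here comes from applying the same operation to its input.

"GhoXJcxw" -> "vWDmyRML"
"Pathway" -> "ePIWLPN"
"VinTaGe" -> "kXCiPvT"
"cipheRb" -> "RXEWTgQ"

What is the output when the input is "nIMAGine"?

Each output is the input with this applied: shift every letter 11 places backward in the alphabet (wrapping around), then flip the case of every letter.
Working it through for "nIMAGine": intermediate "cXBPVxct", final "CxbpvXCT".

CxbpvXCT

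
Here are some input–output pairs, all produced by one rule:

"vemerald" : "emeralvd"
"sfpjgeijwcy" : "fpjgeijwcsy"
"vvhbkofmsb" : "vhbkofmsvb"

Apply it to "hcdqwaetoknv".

cdqwaetoknhv

The pattern: swap the first and last characters, then move the first character to the end.
Applying both steps to "hcdqwaetoknv": "vcdqwaetoknh", then "cdqwaetoknhv".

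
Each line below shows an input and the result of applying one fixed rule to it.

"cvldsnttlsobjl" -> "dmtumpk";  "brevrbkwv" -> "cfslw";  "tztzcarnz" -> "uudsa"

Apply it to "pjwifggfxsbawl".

qxghycx

Rule — shift every letter 1 place forward in the alphabet (wrapping around), then keep every other character starting from the first (positions 1st, 3rd, 5th, ...).
Starting from "pjwifggfxsbawl": after the first operation, "qkxjghhgytcbxm"; after the second, "qxghycx".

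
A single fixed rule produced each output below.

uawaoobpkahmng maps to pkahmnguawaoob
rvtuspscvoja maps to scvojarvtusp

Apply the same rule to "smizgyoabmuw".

oabmuwsmizgy

Each output is the input with this applied: swap the front and back halves of the string.
For "smizgyoabmuw" the result is "oabmuwsmizgy".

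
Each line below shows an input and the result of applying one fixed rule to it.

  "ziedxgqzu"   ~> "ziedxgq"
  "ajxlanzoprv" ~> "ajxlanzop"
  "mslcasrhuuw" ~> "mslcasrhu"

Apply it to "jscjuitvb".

jscjuit

What's happening: delete the last 2 characters.
For "jscjuitvb" the result is "jscjuit".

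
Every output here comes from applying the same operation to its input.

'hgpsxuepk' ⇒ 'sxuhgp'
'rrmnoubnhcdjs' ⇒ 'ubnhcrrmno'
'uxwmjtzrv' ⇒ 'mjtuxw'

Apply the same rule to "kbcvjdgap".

vjdkbc

The rule is to delete the last 3 characters, then swap the front and back halves of the string.
Applying both steps to "kbcvjdgap": "kbcvjd", then "vjdkbc".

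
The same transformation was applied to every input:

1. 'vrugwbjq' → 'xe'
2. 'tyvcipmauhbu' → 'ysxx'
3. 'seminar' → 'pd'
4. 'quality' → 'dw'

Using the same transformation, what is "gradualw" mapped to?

dd

Each output is the input with this applied: shift every letter 3 places forward in the alphabet (wrapping around), then keep one character in every 3, starting at position 3 (positions 3rd, 6th, 9th, ...).
Starting from "gradualw": after the first operation, "judgxdoz"; after the second, "dd".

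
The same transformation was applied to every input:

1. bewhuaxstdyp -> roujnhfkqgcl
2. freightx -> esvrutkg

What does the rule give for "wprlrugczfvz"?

Rule — swap each adjacent pair of characters (1↔2, 3↔4, ...), then shift every letter 13 places forward in the alphabet (wrapping around) — i.e. ROT13.
On "wprlrugczfvz": the first step gives "pwlrurcgfzzv", and the second then gives "cjyeheptsmmi".

cjyeheptsmmi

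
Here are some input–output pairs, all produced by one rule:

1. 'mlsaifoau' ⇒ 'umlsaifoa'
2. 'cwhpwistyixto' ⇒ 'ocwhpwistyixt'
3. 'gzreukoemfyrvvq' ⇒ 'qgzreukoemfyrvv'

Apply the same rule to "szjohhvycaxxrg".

The pattern: move the last character to the front.
"szjohhvycaxxrg" → "gszjohhvycaxxr".

gszjohhvycaxxr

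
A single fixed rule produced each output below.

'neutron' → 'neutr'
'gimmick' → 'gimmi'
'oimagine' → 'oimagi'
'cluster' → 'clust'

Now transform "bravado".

The pattern: delete the last 2 characters.
For "bravado" the result is "brava".

brava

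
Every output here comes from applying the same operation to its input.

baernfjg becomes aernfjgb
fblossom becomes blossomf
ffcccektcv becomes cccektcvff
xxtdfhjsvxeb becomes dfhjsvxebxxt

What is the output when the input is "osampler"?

samplero

Rule — swap the front and back halves of the string, then move the last 3 characters to the front (rotate right by 3).
Starting from "osampler": after the first operation, "plerosam"; after the second, "samplero".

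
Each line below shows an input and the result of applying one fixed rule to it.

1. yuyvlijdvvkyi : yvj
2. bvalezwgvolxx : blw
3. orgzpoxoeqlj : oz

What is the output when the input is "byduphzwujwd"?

bu

The rule is to keep one character in every 3, starting at position 1 (positions 1st, 4th, 7th, ...), then delete the last 2 characters.
Working it through for "byduphzwujwd": intermediate "buzj", final "bu".
(Check on "bvalezwgvolxx": → "blwox" → "blw" ✓)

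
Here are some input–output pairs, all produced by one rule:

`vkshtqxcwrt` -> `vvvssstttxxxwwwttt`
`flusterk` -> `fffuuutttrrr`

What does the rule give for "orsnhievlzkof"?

Each output is the input with this applied: keep every other character starting from the first (positions 1st, 3rd, 5th, ...), then repeat every character 3 times.
On "orsnhievlzkof" that produces "ooossshhheeelllkkkfff".

ooossshhheeelllkkkfff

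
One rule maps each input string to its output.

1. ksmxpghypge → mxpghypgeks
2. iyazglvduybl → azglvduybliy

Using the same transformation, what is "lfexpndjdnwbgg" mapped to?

expndjdnwbgglf

The pattern: move the first 2 characters to the end (rotate left by 2).
Doing the same to "lfexpndjdnwbgg": "expndjdnwbgglf".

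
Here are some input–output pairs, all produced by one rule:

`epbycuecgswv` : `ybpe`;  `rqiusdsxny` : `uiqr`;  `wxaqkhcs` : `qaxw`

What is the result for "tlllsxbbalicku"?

What's happening: reverse the string, then keep only the last 4 characters.
For "tlllsxbbalicku", step one produces "ukcilabbxslllt"; step two turns that into "lllt".

lllt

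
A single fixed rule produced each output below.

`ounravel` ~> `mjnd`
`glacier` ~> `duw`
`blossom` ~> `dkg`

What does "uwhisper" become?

Rule — shift every letter 8 places backward in the alphabet (wrapping around), then keep every other character starting from the second (positions 2nd, 4th, 6th, ...).
"uwhisper" → "mozakhwj" → "oahj".

oahj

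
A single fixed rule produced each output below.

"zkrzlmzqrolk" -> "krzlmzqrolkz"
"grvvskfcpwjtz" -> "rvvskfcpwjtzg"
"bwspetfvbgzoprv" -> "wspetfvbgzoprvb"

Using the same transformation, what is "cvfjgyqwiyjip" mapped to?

The pattern: move the first character to the end.
So "cvfjgyqwiyjip" becomes "vfjgyqwiyjipc".

vfjgyqwiyjipc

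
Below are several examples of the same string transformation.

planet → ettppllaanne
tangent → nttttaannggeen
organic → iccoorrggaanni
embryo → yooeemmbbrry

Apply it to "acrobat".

attaaccrroobba

What's happening: double every character, then move the last 3 characters to the front (rotate right by 3).
For "acrobat", step one produces "aaccrroobbaatt"; step two turns that into "attaaccrroobba".
(Check on "planet": → "ppllaanneett" → "ettppllaanne" ✓)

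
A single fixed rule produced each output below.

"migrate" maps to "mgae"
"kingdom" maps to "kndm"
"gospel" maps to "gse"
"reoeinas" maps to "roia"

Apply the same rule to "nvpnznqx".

npzq

What's happening: keep every other character starting from the first (positions 1st, 3rd, 5th, ...).
For "nvpnznqx" the result is "npzq".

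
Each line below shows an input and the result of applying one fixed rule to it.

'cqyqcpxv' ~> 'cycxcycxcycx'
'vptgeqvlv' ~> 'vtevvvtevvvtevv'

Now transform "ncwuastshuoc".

nwathonwathonwatho

Looking at the pairs, the operation is to keep every other character starting from the first (positions 1st, 3rd, 5th, ...), then write the whole string 3 times in a row.
Applying both steps to "ncwuastshuoc": "nwatho", then "nwathonwathonwatho".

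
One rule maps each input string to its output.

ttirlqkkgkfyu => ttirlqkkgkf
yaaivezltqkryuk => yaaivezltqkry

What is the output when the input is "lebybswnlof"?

The transformation: delete the last 2 characters.
Doing the same to "lebybswnlof": "lebybswnl".

lebybswnl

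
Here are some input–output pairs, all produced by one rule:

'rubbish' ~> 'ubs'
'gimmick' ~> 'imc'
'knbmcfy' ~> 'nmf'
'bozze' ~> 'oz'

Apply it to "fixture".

itr

Rule — keep every other character starting from the second (positions 2nd, 4th, 6th, ...).
So "fixture" becomes "itr".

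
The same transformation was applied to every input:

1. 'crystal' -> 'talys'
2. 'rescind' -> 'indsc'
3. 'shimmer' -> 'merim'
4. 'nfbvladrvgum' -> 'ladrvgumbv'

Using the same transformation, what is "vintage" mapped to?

agent

Each output is the input with this applied: delete the first 2 characters, then move the first 2 characters to the end (rotate left by 2).
Applying both steps to "vintage": "ntage", then "agent".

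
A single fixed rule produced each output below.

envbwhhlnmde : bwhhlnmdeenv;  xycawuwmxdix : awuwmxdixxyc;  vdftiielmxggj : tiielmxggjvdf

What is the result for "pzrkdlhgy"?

The rule is to move the first 3 characters to the end (rotate left by 3).
On "pzrkdlhgy" that produces "kdlhgypzr".

kdlhgypzr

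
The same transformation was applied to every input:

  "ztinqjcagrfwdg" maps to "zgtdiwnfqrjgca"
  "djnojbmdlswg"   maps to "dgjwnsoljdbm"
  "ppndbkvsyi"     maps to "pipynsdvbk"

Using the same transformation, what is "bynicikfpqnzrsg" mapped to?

The pattern: take characters alternately from the front and the back (1st, last, 2nd, 2nd-last, ...).
"bynicikfpqnzrsg" → "bgysnrizcniqkpf".

bgysnrizcniqkpf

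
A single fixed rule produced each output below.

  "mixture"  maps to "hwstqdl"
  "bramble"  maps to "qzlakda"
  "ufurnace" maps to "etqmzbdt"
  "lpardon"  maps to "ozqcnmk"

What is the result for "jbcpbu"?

aboati

Each output is the input with this applied: move the first character to the end, then shift every letter 1 place backward in the alphabet (wrapping around).
"jbcpbu" → "bcpbuj" → "aboati".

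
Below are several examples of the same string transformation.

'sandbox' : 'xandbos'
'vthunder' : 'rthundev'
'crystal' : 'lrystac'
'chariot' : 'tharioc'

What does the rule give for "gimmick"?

kimmicg

The pattern: swap the first and last characters.
For "gimmick" the result is "kimmicg".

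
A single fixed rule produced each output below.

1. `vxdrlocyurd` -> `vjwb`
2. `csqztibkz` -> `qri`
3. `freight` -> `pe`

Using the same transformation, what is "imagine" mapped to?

kg

Rule — shift every letter 2 places backward in the alphabet (wrapping around), then keep one character in every 3, starting at position 2 (positions 2nd, 5th, 8th, ...).
"imagine" → "kg".
(Check on "csqztibkz": → "aqoxrgzix" → "qri" ✓)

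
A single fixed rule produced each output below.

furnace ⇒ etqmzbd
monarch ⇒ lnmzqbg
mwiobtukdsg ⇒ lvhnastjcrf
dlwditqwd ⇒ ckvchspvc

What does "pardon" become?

Looking at the pairs, the operation is to shift every letter 1 place backward in the alphabet (wrapping around).
"pardon" → "ozqcnm".

ozqcnm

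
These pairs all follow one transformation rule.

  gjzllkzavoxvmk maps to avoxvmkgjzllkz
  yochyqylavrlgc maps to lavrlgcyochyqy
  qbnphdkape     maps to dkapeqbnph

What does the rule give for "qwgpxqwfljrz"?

The pattern: swap the front and back halves of the string.
Doing the same to "qwgpxqwfljrz": "wfljrzqwgpxq".

wfljrzqwgpxq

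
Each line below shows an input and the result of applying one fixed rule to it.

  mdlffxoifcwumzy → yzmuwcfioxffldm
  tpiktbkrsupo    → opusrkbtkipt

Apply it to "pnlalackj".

Rule — reverse the string.
"pnlalackj" → "jkcalalnp".

jkcalalnp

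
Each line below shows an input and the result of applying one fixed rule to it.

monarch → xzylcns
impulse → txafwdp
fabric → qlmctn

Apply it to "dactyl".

The rule is to shift every letter 11 places forward in the alphabet (wrapping around).
Applying that to "dactyl" gives "olnejw".

olnejw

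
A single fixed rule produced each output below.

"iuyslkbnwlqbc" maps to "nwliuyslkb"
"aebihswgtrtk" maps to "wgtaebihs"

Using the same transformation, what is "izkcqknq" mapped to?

kcqiz

The rule is to delete the last 3 characters, then move the last 3 characters to the front (rotate right by 3).
For "izkcqknq", step one produces "izkcq"; step two turns that into "kcqiz".
(Check on "aebihswgtrtk": → "aebihswgt" → "wgtaebihs" ✓)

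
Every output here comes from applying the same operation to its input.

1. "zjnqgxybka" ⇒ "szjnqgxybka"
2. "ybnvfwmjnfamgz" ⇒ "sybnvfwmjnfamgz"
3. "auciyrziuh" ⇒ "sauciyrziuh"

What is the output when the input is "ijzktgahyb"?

sijzktgahyb

In each case the input is transformed by: prepend "s".
So "ijzktgahyb" becomes "sijzktgahyb".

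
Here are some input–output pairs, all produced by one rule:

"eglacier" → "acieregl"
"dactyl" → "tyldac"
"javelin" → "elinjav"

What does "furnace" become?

nacefur

In each case the input is transformed by: move the first 3 characters to the end (rotate left by 3).
On "furnace" that produces "nacefur".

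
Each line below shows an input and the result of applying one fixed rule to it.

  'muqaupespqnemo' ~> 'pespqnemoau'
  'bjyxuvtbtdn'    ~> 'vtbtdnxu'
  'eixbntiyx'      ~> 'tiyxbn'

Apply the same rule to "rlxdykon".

In each case the input is transformed by: delete the first 3 characters, then move the first 2 characters to the end (rotate left by 2).
Applying both steps to "rlxdykon": "dykon", then "kondy".
(Check on "eixbntiyx": → "bntiyx" → "tiyxbn" ✓)

kondy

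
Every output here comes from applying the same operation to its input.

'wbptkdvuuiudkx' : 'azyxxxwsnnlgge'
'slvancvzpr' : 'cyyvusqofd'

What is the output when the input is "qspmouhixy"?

baxvtsrplk

Rule — sort the characters into reverse alphabetical order, then shift every letter 3 places forward in the alphabet (wrapping around).
"qspmouhixy" → "yxusqpomih" → "baxvtsrplk".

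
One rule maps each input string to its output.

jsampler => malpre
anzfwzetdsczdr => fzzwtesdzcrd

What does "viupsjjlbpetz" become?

The transformation: delete the first 2 characters, then swap each adjacent pair of characters (1↔2, 3↔4, ...).
Working it through for "viupsjjlbpetz": intermediate "upsjjlbpetz", final "pujsljpbtez".
(Check on "jsampler": → "ampler" → "malpre" ✓)

pujsljpbtez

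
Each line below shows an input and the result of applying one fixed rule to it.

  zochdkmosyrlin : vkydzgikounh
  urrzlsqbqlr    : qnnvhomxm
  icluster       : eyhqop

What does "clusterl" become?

yhqopa

What's happening: shift every letter 4 places backward in the alphabet (wrapping around), then delete the last 2 characters.
Starting from "clusterl": after the first operation, "yhqopanh"; after the second, "yhqopa".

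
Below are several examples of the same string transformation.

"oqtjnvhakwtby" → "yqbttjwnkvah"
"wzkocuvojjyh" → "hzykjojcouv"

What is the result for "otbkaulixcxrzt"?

The pattern: take characters alternately from the front and the back (1st, last, 2nd, 2nd-last, ...), then delete the first character.
On "otbkaulixcxrzt": the first step gives "ottzbrkxacuxli", and the second then gives "ttzbrkxacuxli".

ttzbrkxacuxli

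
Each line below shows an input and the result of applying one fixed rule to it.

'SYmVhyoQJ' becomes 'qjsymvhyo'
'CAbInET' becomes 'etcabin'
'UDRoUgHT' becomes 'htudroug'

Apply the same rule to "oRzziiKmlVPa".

paorzziikmlv

Each output is the input with this applied: move the last 2 characters to the front (rotate right by 2), then convert every letter to lowercase.
For "oRzziiKmlVPa", step one produces "PaoRzziiKmlV"; step two turns that into "paorzziikmlv".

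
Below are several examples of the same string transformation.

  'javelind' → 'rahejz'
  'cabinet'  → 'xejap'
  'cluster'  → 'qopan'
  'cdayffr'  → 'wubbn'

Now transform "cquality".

Rule — delete the first 2 characters, then shift every letter 4 places backward in the alphabet (wrapping around).
Applying both steps to "cquality": "uality", then "qwhepu".
(Check on "javelind": → "velind" → "rahejz" ✓)

qwhepu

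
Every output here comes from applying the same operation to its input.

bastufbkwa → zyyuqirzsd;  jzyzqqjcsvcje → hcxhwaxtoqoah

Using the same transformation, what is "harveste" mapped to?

fcyrpqtc

Each output is the input with this applied: shift every letter 2 places backward in the alphabet (wrapping around), then take characters alternately from the front and the back (1st, last, 2nd, 2nd-last, ...).
Starting from "harveste": after the first operation, "fyptcqrc"; after the second, "fcyrpqtc".
(Check on "bastufbkwa": → "zyqrsdziuy" → "zyyuqirzsd" ✓)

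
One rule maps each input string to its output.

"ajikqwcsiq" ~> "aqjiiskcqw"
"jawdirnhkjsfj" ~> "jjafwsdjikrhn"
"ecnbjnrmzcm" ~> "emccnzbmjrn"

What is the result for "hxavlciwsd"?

In each case the input is transformed by: take characters alternately from the front and the back (1st, last, 2nd, 2nd-last, ...).
On "hxavlciwsd" that produces "hdxsawvilc".

hdxsawvilc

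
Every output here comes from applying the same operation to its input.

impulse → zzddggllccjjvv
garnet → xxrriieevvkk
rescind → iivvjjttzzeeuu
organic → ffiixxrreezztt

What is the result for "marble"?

The pattern: double every character, then shift every letter 9 places backward in the alphabet (wrapping around).
Doing the same to "marble": "ddrriissccvv".
(Check on "garnet": → "ggaarrnneett" → "xxrriieevvkk" ✓)

ddrriissccvv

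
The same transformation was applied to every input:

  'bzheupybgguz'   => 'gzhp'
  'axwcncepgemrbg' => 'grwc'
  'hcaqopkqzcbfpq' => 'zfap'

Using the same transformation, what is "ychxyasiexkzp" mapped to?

Rule — keep one character in every 3, starting at position 3 (positions 3rd, 6th, 9th, ...), then swap the front and back halves of the string.
Starting from "ychxyasiexkzp": after the first operation, "haez"; after the second, "ezha".

ezha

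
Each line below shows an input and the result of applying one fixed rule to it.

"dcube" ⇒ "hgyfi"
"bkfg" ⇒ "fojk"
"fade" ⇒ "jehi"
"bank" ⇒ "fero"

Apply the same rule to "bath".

In each case the input is transformed by: shift every letter 4 places forward in the alphabet (wrapping around).
"bath" → "fexl".

fexl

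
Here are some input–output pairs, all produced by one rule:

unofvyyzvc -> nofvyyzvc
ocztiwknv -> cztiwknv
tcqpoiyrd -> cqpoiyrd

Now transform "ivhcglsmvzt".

The rule is to delete the first character.
Applying that to "ivhcglsmvzt" gives "vhcglsmvzt".

vhcglsmvzt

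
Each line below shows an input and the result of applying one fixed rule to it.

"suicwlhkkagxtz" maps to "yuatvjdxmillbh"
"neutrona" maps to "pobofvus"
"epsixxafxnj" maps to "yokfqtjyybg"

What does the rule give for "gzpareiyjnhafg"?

The rule is to move the last 3 characters to the front (rotate right by 3), then shift every letter 1 place forward in the alphabet (wrapping around).
Working it through for "gzpareiyjnhafg": intermediate "afggzpareiyjnh", final "bghhaqbsfjzkoi".

bghhaqbsfjzkoi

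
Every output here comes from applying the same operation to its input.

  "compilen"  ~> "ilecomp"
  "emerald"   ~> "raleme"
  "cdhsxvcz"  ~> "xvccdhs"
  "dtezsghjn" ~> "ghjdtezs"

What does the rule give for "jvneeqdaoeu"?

The pattern: delete the last character, then move the last 3 characters to the front (rotate right by 3).
Applying both steps to "jvneeqdaoeu": "jvneeqdaoe", then "aoejvneeqd".

aoejvneeqd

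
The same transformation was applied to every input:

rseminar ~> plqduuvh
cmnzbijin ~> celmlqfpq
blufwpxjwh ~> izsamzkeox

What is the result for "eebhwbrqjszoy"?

The pattern: move the first 3 characters to the end (rotate left by 3), then shift every letter 3 places forward in the alphabet (wrapping around).
Doing the same to "eebhwbrqjszoy": "kzeutmvcrbhhe".

kzeutmvcrbhhe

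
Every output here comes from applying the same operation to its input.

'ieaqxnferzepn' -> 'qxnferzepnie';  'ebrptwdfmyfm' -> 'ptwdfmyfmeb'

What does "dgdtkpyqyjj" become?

In each case the input is transformed by: move the first 2 characters to the end (rotate left by 2), then delete the first character.
Applying both steps to "dgdtkpyqyjj": "dtkpyqyjjdg", then "tkpyqyjjdg".

tkpyqyjjdg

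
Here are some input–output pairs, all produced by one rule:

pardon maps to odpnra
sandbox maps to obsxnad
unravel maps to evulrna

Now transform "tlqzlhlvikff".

Rule — move the last 3 characters to the front (rotate right by 3), then swap each adjacent pair of characters (1↔2, 3↔4, ...).
Applying that to "tlqzlhlvikff" gives "fktfqllzlhiv".

fktfqllzlhiv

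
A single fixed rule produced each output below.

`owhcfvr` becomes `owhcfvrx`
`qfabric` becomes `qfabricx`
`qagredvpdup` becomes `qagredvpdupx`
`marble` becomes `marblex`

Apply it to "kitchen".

kitchenx

The pattern: append "x".
"kitchen" → "kitchenx".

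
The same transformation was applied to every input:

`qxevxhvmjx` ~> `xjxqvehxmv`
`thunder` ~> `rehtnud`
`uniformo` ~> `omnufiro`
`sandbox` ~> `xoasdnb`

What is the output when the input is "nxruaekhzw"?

Rule — move the last 2 characters to the front (rotate right by 2), then swap each adjacent pair of characters (1↔2, 3↔4, ...).
"nxruaekhzw" → "zwnxruaekh" → "wzxnureahk".

wzxnureahk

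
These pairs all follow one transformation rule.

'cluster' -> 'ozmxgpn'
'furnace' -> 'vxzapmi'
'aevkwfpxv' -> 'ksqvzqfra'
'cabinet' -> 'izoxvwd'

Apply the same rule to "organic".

idxjmbv

Rule — move the last 3 characters to the front (rotate right by 3), then shift every letter 5 places backward in the alphabet (wrapping around).
"organic" → "idxjmbv".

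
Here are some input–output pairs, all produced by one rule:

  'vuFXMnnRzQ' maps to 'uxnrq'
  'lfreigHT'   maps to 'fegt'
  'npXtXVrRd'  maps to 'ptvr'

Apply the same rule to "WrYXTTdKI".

rxtk

Each output is the input with this applied: keep every other character starting from the second (positions 2nd, 4th, 6th, ...), then convert every letter to lowercase.
On "WrYXTTdKI": the first step gives "rXTK", and the second then gives "rxtk".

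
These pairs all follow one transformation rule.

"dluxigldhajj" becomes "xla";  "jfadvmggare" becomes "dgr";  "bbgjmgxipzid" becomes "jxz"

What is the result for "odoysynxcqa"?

The pattern: delete the first 3 characters, then keep one character in every 3, starting at position 1 (positions 1st, 4th, 7th, ...).
For "odoysynxcqa", step one produces "ysynxcqa"; step two turns that into "ynq".

ynq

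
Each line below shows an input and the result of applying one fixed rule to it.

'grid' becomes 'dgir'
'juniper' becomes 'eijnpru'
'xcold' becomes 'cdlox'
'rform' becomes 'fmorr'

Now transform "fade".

adef

The pattern: sort the characters into alphabetical order.
"fade" → "adef".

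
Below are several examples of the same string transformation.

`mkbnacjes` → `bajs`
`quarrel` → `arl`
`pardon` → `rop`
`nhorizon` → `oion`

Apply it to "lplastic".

What's happening: move the first character to the end, then keep every other character starting from the second (positions 2nd, 4th, 6th, ...).
Doing the same to "lplastic": "lsil".
(Check on "quarrel": → "uarrelq" → "arl" ✓)

lsil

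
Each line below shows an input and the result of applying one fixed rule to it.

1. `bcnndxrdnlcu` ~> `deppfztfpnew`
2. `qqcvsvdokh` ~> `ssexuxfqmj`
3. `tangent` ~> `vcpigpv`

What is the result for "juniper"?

lwpkrgt

What's happening: shift every letter 2 places forward in the alphabet (wrapping around).
Doing the same to "juniper": "lwpkrgt".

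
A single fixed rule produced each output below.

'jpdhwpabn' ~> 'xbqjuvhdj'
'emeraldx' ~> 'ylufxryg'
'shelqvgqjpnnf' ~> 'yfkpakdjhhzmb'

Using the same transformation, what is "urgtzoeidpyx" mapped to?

antiycxjsrol

Each output is the input with this applied: move the first 2 characters to the end (rotate left by 2), then shift every letter 6 places backward in the alphabet (wrapping around).
For "urgtzoeidpyx" the result is "antiycxjsrol".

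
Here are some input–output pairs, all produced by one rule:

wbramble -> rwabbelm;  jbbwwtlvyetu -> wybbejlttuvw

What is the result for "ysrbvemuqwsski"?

wybeikmqrsssuv

Looking at the pairs, the operation is to sort the characters into alphabetical order, then move the last 2 characters to the front (rotate right by 2).
Applying both steps to "ysrbvemuqwsski": "beikmqrsssuvwy", then "wybeikmqrsssuv".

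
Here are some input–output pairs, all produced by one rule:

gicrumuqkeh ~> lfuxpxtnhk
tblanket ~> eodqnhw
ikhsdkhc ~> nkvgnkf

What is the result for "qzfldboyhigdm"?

ciogerbkljgp

In each case the input is transformed by: shift every letter 3 places forward in the alphabet (wrapping around), then delete the first character.
Applying that to "qzfldboyhigdm" gives "ciogerbkljgp".
(Check on "gicrumuqkeh": → "jlfuxpxtnhk" → "lfuxpxtnhk" ✓)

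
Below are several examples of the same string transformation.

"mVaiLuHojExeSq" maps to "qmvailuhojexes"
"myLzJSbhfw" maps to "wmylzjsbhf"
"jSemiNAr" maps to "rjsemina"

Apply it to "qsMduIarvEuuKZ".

The pattern: move the last character to the front, then convert every letter to lowercase.
Working it through for "qsMduIarvEuuKZ": intermediate "ZqsMduIarvEuuK", final "zqsmduiarveuuk".

zqsmduiarveuuk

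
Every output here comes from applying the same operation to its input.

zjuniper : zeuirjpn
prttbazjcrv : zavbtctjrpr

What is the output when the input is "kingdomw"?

wdognimk

What's happening: sort the characters into reverse alphabetical order, then take characters alternately from the front and the back (1st, last, 2nd, 2nd-last, ...).
On "kingdomw" that produces "wdognimk".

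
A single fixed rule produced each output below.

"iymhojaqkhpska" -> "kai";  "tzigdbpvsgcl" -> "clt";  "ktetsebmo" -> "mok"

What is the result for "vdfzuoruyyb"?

Looking at the pairs, the operation is to move the first character to the end, then keep only the last 3 characters.
Starting from "vdfzuoruyyb": after the first operation, "dfzuoruyybv"; after the second, "ybv".

ybv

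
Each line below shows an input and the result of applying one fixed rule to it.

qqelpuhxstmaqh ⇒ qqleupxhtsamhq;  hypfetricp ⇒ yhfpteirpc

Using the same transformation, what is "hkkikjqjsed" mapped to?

khikjkjqesd

Rule — swap each adjacent pair of characters (1↔2, 3↔4, ...).
On "hkkikjqjsed" that produces "khikjkjqesd".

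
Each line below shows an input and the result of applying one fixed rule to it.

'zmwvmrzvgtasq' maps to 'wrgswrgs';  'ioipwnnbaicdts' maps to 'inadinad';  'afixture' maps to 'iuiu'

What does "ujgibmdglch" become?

Each output is the input with this applied: keep one character in every 3, starting at position 3 (positions 3rd, 6th, 9th, ...), then write the whole string twice.
"ujgibmdglch" → "gml" → "gmlgml".

gmlgml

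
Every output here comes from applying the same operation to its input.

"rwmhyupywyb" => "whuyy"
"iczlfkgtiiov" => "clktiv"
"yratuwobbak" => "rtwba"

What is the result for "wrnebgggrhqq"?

The transformation: keep every other character starting from the second (positions 2nd, 4th, 6th, ...).
So "wrnebgggrhqq" becomes "regghq".

regghq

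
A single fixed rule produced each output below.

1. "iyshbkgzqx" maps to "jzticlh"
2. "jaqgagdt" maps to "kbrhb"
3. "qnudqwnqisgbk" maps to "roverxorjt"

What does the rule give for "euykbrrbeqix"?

The rule is to shift every letter 1 place forward in the alphabet (wrapping around), then delete the last 3 characters.
So "euykbrrbeqix" becomes "fvzlcsscf".

fvzlcsscf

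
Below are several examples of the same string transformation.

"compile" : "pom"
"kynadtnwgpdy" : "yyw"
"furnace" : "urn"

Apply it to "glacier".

rli

Looking at the pairs, the operation is to sort the characters into reverse alphabetical order, then keep only the first 3 characters.
"glacier" → "rligeca" → "rli".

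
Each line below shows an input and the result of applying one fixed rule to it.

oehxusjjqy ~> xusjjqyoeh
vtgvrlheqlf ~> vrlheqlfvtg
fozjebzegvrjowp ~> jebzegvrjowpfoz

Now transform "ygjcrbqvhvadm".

crbqvhvadmygj

What's happening: move the first 3 characters to the end (rotate left by 3).
Applying that to "ygjcrbqvhvadm" gives "crbqvhvadmygj".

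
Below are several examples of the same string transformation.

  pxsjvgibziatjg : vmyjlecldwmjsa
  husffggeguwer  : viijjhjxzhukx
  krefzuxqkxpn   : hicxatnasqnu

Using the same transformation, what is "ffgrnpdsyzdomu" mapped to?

juqsgvbcgrpxii

What's happening: move the first 2 characters to the end (rotate left by 2), then shift every letter 3 places forward in the alphabet (wrapping around).
Applying both steps to "ffgrnpdsyzdomu": "grnpdsyzdomuff", then "juqsgvbcgrpxii".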